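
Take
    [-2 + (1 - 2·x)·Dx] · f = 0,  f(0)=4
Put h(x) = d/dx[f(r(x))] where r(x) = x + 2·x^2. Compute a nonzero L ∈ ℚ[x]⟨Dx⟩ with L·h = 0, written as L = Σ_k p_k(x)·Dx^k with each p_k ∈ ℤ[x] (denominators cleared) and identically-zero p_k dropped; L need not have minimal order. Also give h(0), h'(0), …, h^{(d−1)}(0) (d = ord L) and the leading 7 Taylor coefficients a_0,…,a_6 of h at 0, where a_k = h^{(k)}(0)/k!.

f: a_k = 4, 8, 16, 32, 64, 128, 256, …
h₀=f(r): pull back L_f along r ⇒ L₀.
Differentiate: ansatz ord ≤ ord L₀ ⇒ L.
L = (8 + 24·x + 48·x^2) + (-1 - 2·x + 12·x^2 + 16·x^3)·Dx  (order 1).
h: a_k = 8, 64, 288, 1280, 5120, 19968, 75264, …
ICs: h(0) = 8.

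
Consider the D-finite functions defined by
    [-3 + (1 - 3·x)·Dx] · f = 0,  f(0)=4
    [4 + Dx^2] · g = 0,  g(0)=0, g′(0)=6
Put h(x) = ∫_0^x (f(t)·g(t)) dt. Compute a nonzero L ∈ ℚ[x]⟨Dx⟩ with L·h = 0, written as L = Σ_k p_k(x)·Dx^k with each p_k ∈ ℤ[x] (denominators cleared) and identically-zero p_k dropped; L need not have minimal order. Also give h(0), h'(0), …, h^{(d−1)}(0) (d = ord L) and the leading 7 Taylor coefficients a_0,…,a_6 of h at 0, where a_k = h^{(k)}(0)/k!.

L = (-4 + 12·x)·Dx + 6·Dx^2 + (-1 + 3·x)·Dx^3  (order 3).
h: a_k = 0, 0, 12, 24, 50, 120, 4508/15, …
ICs: h(0) = 0, h′(0) = 0, h′′(0) = 24.

f: a_k = 4, 12, 36, 108, 324, 972, 2916, …
g: a_k = 0, 6, 0, -4, 0, 4/5, 0, …
h₀=f·g: eliminate ⇒ L₀, order ≤ 1·2.
h=∫₀ˣh₀: take L = L₀·Dx.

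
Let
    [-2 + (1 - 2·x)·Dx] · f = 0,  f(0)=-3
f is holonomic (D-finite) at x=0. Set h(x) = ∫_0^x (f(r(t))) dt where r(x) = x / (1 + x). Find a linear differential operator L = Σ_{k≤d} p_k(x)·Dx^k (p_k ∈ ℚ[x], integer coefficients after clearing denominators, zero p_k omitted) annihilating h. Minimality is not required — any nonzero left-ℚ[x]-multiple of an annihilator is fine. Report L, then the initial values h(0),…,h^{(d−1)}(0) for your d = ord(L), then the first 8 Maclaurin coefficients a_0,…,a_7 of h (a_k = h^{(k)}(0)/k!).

f: a_k = -3, -6, -12, -24, -48, -96, -192, -384, …
L₀ from L_f via x↦r, Dx↦r'^{-1}Dx.
∫: right-multiply L₀ by Dx.
L = 2·Dx + (-1 + x^2)·Dx^2  (order 2).
h: a_k = 0, -3, -3, -2, -3/2, -6/5, -1, -6/7, …
ICs: h(0) = 0, h′(0) = -3.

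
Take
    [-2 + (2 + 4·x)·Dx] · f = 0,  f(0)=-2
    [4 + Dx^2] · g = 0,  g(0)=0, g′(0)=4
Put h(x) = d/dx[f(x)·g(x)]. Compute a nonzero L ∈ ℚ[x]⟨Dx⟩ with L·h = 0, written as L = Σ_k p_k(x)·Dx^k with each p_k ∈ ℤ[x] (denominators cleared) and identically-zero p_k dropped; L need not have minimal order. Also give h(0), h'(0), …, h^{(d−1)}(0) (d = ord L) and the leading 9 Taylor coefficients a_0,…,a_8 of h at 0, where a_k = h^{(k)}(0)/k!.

f: a_k = -2, -2, 1, -1, 5/4, -7/4, 21/8, -33/8, 429/64, …
g: a_k = 0, 4, 0, -8/3, 0, 8/15, 0, -16/315, 0, …
L₀ := L_f ⊗_s L_g (sym. prod.), ord ≤ 2.
Differentiate: ansatz ord ≤ ord L₀ ⇒ L.
L = (53 + 288·x + 544·x^2 + 512·x^3 + 256·x^4) + (-2 - 36·x - 96·x^2 - 64·x^3)·Dx + (7 + 44·x + 108·x^2 + 128·x^3 + 64·x^4)·Dx^2  (order 2).
h: a_k = -8, -16, 28, 16/3, 19/3, -162/5, 983/18, -30908/315, 185275/1008, …
ICs: h(0) = -8, h′(0) = -16.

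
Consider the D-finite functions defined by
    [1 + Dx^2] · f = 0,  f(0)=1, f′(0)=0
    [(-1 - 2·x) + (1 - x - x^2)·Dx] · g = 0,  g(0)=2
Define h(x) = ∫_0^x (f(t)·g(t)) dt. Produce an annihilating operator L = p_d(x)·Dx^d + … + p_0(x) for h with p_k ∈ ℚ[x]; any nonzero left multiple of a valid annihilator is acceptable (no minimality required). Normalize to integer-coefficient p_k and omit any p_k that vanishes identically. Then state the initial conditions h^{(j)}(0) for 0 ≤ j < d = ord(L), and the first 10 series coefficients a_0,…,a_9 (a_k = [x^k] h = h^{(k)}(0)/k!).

L = (1 + x + x^2)·Dx + (2 + 4·x)·Dx^2 + (-1 + x + x^2)·Dx^3  (order 3).
h: a_k = 0, 2, 1, 1, 5/4, 97/60, 157/72, 7619/2520, 12329/2880, 124121/20160, …
ICs: h(0) = 0, h′(0) = 2, h′′(0) = 2.

f: a_k = 1, 0, -1/2, 0, 1/24, 0, -1/720, 0, 1/40320, 0, …
g: a_k = 2, 2, 4, 6, 10, 16, 26, 42, 68, 110, …
h₀=f·g: eliminate ⇒ L₀, order ≤ 2·1.
h=∫₀ˣh₀: take L = L₀·Dx.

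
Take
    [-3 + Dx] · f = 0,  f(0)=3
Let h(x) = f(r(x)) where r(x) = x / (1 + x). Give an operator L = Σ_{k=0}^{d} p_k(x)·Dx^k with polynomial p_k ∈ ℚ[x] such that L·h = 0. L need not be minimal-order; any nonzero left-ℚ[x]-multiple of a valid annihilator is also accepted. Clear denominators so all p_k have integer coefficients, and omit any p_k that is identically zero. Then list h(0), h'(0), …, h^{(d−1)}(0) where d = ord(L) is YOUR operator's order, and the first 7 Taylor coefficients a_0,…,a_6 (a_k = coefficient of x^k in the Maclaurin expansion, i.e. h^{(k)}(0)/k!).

L = -3 + (1 + 2·x + x^2)·Dx  (order 1).
h: a_k = 3, 9, 9/2, -9/2, 9/8, 63/40, -207/80, …
ICs: h(0) = 3.

f: a_k = 3, 9, 27/2, 27/2, 81/8, 243/40, 243/80, …
Substitute x→r, Dx→(1/r')Dx; clear ⇒ L₀.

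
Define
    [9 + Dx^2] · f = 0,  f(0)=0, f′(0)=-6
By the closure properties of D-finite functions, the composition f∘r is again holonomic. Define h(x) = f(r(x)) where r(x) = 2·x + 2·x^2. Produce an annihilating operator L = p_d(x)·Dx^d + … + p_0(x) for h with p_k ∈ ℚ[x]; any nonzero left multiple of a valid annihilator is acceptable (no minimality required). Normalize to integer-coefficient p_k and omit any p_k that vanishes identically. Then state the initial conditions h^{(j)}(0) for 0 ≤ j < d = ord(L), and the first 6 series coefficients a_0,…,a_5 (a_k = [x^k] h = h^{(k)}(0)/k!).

f: a_k = 0, -6, 0, 9, 0, -81/20, …
f∘r: x↦r, Dx↦Dx/r' in L_f ⇒ L₀.
L = (36 + 216·x + 432·x^2 + 288·x^3) - 2·Dx + (1 + 2·x)·Dx^2  (order 2).
h: a_k = 0, -12, -12, 72, 216, 432/5, …
ICs: h(0) = 0, h′(0) = -12.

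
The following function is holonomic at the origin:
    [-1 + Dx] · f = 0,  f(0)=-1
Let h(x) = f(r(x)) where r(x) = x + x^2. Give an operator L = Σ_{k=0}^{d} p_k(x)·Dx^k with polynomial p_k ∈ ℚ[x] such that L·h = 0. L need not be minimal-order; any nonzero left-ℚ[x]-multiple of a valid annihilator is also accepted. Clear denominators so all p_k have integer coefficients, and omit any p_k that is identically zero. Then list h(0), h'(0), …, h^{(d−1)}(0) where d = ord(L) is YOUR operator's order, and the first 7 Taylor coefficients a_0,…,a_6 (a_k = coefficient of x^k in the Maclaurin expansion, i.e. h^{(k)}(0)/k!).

f: a_k = -1, -1, -1/2, -1/6, -1/24, -1/120, -1/720, …
Change of var in L_f (x↦r) gives L₀.
L = (-1 - 2·x) + Dx  (order 1).
h: a_k = -1, -1, -3/2, -7/6, -25/24, -27/40, -331/720, …
ICs: h(0) = -1.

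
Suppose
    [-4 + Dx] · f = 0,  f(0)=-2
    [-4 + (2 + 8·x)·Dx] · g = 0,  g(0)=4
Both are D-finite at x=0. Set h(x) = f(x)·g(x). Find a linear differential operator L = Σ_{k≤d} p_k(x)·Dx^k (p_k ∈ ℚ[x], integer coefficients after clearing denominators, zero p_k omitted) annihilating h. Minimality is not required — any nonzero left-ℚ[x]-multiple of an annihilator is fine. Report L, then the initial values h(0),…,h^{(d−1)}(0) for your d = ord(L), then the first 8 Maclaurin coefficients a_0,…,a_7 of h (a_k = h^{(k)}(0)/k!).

L = (-6 - 16·x) + (1 + 4·x)·Dx  (order 1).
h: a_k = -8, -48, -112, -544/3, -176, -3424/15, 2848/45, -71872/105, …
ICs: h(0) = -8.

f: a_k = -2, -8, -16, -64/3, -64/3, -256/15, -512/45, -2048/315, …
g: a_k = 4, 8, -8, 16, -40, 112, -336, 1056, …
Sym-product of L_f,L_g gives L₀ (≤ ord 1).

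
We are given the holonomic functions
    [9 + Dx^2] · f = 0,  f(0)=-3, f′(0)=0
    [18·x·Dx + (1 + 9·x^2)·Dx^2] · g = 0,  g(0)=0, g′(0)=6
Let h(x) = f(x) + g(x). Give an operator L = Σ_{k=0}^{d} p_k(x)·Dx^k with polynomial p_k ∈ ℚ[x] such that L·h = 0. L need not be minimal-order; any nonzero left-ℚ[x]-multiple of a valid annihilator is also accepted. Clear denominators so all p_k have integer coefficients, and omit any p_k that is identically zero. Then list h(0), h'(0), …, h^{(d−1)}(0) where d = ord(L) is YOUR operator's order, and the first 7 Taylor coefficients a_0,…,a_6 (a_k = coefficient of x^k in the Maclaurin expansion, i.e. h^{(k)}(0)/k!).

f: a_k = -3, 0, 27/2, 0, -81/8, 0, 243/80, …
g: a_k = 0, 6, 0, -18, 0, 486/5, 0, …
Weyl lclm of L_f,L_g ⇒ L₀ (ord ≤ 4).
L = (-1782·x + 20412·x^3 + 13122·x^5)·Dx + (-9 + 567·x^2 + 6561·x^4 + 6561·x^6)·Dx^2 + (-198·x + 2268·x^3 + 1458·x^5)·Dx^3 + (-1 + 63·x^2 + 729·x^4 + 729·x^6)·Dx^4  (order 4).
h: a_k = -3, 6, 27/2, -18, -81/8, 486/5, 243/80, …
ICs: h(0) = -3, h′(0) = 6, h′′(0) = 27, h′′′(0) = -108.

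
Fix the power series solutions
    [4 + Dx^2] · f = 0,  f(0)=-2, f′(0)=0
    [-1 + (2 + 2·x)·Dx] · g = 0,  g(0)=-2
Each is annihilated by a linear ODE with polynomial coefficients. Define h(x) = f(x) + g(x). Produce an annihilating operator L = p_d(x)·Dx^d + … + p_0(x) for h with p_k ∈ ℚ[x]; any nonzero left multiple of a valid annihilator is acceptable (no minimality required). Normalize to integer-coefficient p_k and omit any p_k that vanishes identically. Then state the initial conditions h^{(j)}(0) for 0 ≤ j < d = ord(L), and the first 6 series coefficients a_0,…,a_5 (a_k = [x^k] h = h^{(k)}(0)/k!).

L = (-76 - 128·x - 64·x^2) + (120 + 376·x + 384·x^2 + 128·x^3)·Dx + (-19 - 32·x - 16·x^2)·Dx^2 + (30 + 94·x + 96·x^2 + 32·x^3)·Dx^3  (order 3).
h: a_k = -4, -1, 17/4, -1/8, -241/192, -7/128, …
ICs: h(0) = -4, h′(0) = -1, h′′(0) = 17/2.

f: a_k = -2, 0, 4, 0, -4/3, 0, …
g: a_k = -2, -1, 1/4, -1/8, 5/64, -7/128, …
Sum ⇒ L₀ = lclm(L_f,L_g) in ℚ(x)⟨Dx⟩.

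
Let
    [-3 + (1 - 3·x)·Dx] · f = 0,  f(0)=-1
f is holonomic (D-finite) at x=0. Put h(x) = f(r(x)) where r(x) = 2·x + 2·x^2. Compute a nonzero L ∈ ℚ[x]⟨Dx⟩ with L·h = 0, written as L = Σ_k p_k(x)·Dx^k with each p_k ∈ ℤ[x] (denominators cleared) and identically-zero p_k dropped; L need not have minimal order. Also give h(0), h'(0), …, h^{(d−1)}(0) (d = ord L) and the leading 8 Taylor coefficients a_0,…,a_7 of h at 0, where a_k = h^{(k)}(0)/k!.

L = (6 + 12·x) + (-1 + 6·x + 6·x^2)·Dx  (order 1).
h: a_k = -1, -6, -42, -288, -1980, -13608, -93528, -642816, …
ICs: h(0) = -1.

f: a_k = -1, -3, -9, -27, -81, -243, -729, -2187, …
h₀=f(r): pull back L_f along r ⇒ L₀.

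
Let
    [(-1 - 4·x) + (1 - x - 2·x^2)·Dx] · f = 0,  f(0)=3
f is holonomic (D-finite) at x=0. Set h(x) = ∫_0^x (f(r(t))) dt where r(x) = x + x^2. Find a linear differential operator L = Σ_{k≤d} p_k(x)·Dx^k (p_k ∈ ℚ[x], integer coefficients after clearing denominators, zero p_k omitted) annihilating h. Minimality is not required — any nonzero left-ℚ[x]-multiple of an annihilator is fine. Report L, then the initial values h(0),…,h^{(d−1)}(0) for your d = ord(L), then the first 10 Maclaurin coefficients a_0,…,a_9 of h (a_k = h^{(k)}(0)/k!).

f: a_k = 3, 3, 9, 15, 33, 63, 129, 255, 513, 1023, …
Change of var in L_f (x↦r) gives L₀.
h=∫₀ˣh₀: take L = L₀·Dx.
L = (1 + 6·x + 12·x^2 + 8·x^3)·Dx + (-1 + x + 3·x^2 + 4·x^3 + 2·x^4)·Dx^2  (order 2).
h: a_k = 0, 3, 3/2, 4, 33/4, 87/5, 40, 657/7, 1791/8, 544, …
ICs: h(0) = 0, h′(0) = 3.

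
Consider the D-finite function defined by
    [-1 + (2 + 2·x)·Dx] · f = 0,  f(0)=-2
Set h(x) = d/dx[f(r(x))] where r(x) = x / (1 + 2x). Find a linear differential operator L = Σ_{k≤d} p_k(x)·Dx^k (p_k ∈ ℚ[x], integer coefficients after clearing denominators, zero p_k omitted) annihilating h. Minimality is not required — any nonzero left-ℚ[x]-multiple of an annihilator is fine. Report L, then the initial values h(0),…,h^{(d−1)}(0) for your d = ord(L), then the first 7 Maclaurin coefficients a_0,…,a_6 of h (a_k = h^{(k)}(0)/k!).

L = (-9 - 24·x) + (-2 - 10·x - 12·x^2)·Dx  (order 1).
h: a_k = -1, 9/2, -123/8, 757/16, -17715/128, 100935/256, -1134735/1024, …
ICs: h(0) = -1.

f: a_k = -2, -1, 1/4, -1/8, 5/64, -7/128, 21/512, …
Change of var in L_f (x↦r) gives L₀.
Derive L from L₀ (diff closure).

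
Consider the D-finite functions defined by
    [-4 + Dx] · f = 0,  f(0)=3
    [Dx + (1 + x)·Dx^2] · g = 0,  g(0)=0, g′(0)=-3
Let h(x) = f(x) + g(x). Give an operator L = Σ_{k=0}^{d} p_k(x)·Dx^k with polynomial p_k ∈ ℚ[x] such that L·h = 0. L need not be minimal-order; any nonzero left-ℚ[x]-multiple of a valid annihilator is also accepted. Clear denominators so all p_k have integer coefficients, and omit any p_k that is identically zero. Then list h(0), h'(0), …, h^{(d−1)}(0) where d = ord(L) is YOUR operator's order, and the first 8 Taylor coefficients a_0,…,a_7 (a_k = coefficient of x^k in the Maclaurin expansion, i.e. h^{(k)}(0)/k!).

L = (-24 - 16·x)·Dx + (-14 - 32·x - 16·x^2)·Dx^2 + (5 + 9·x + 4·x^2)·Dx^3  (order 3).
h: a_k = 3, 9, 51/2, 31, 131/4, 25, 527/30, 979/105, …
ICs: h(0) = 3, h′(0) = 9, h′′(0) = 51.

f: a_k = 3, 12, 24, 32, 32, 128/5, 256/15, 1024/105, …
g: a_k = 0, -3, 3/2, -1, 3/4, -3/5, 1/2, -3/7, …
Sum ⇒ L₀ = lclm(L_f,L_g) in ℚ(x)⟨Dx⟩.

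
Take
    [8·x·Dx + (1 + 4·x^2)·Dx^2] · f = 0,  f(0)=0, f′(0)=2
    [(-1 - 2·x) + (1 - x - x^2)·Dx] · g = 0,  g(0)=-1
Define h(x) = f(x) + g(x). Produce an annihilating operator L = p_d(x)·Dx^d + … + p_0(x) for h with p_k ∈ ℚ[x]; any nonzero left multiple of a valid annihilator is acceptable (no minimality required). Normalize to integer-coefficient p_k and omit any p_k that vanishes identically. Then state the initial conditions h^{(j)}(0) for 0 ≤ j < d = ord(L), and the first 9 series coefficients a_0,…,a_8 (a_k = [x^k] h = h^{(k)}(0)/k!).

f: a_k = 0, 2, 0, -8/3, 0, 32/5, 0, -128/7, 0, …
g: a_k = -1, -1, -2, -3, -5, -8, -13, -21, -34, …
f+g: L₀ = lclm(L_f,L_g), ord ≤ 2+1.
L = (16 - 64·x - 400·x^2 - 576·x^3 - 696·x^4 - 96·x^6)·Dx + (-13 - 24·x - 22·x^2 - 204·x^3 - 548·x^4 - 488·x^5 - 48·x^6 - 96·x^7)·Dx^2 + (2 + 5·x + 14·x^2 - 2·x^3 + 13·x^4 - 92·x^5 - 48·x^6 - 16·x^7 - 16·x^8)·Dx^3  (order 3).
h: a_k = -1, 1, -2, -17/3, -5, -8/5, -13, -275/7, -34, …
ICs: h(0) = -1, h′(0) = 1, h′′(0) = -4.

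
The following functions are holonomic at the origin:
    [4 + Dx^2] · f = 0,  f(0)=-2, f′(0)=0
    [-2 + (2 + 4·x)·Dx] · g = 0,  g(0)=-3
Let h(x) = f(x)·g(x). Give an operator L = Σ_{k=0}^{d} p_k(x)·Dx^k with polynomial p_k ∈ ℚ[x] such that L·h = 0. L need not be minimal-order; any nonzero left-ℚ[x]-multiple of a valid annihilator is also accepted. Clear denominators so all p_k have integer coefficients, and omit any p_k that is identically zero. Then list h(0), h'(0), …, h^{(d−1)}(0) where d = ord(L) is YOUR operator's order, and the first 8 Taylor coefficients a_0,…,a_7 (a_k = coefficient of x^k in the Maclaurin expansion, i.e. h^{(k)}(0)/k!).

f: a_k = -2, 0, 4, 0, -4/3, 0, 8/45, 0, …
g: a_k = -3, -3, 3/2, -3/2, 15/8, -21/8, 63/16, -99/16, …
Product ⇒ symmetric product L₀, ord ≤ 2.
L = (7 + 16·x + 16·x^2) + (-2 - 4·x)·Dx + (1 + 4·x + 4·x^2)·Dx^2  (order 2).
h: a_k = 6, 6, -15, -9, 25/4, 13/4, -349/120, 401/120, …
ICs: h(0) = 6, h′(0) = 6.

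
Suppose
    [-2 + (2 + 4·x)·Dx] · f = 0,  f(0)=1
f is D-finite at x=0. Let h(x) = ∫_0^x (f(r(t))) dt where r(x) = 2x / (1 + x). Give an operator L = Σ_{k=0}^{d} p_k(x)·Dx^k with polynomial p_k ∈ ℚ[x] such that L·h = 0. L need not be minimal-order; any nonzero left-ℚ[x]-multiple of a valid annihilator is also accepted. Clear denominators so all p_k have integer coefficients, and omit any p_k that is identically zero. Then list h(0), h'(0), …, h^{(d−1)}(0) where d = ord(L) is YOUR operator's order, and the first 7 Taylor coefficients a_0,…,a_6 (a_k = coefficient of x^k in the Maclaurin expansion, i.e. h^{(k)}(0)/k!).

L = -2·Dx + (1 + 6·x + 5·x^2)·Dx^2  (order 2).
h: a_k = 0, 1, 1, -4/3, 5/2, -6, 17, …
ICs: h(0) = 0, h′(0) = 1.

f: a_k = 1, 1, -1/2, 1/2, -5/8, 7/8, -21/16, …
Substitute x→r, Dx→(1/r')Dx; clear ⇒ L₀.
h=∫₀ˣh₀: take L = L₀·Dx.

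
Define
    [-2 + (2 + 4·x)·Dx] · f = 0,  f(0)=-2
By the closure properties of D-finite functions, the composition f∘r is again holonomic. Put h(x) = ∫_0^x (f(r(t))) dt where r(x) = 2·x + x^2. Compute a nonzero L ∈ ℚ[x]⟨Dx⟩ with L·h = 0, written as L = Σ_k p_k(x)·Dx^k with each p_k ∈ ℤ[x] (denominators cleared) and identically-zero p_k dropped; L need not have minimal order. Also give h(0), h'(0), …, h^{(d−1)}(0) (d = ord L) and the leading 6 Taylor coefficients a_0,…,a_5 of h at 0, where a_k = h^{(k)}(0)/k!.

L = (-2 - 2·x)·Dx + (1 + 4·x + 2·x^2)·Dx^2  (order 2).
h: a_k = 0, -2, -2, 2/3, -1, 9/5, …
ICs: h(0) = 0, h′(0) = -2.

f: a_k = -2, -2, 1, -1, 5/4, -7/4, …
Change of var in L_f (x↦r) gives L₀.
∫: right-multiply L₀ by Dx.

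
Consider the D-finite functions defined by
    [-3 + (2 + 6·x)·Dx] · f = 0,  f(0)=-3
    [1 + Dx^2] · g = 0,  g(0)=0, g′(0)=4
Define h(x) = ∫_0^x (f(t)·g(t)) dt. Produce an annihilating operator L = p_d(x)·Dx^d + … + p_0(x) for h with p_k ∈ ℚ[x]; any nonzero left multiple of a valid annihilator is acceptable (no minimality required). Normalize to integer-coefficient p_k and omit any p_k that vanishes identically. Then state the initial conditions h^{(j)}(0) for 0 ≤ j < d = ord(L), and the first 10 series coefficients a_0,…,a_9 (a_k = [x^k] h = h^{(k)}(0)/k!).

f: a_k = -3, -9/2, 27/8, -81/16, 1215/128, -5103/256, 45927/1024, -216513/2048, 8444007/32768, -42220035/65536, …
g: a_k = 0, 4, 0, -2/3, 0, 1/30, 0, -1/1260, 0, 1/90720, …
L₀ := L_f ⊗_s L_g (sym. prod.), ord ≤ 2.
Integrate: L := L₀·Dx.
L = (31 + 24·x + 36·x^2)·Dx + (-12 - 36·x)·Dx^2 + (4 + 24·x + 36·x^2)·Dx^3  (order 3).
h: a_k = 0, 0, -6, -6, 31/8, -69/20, 5699/960, -24483/2240, 4655323/215040, -1468555/32256, …
ICs: h(0) = 0, h′(0) = 0, h′′(0) = -12.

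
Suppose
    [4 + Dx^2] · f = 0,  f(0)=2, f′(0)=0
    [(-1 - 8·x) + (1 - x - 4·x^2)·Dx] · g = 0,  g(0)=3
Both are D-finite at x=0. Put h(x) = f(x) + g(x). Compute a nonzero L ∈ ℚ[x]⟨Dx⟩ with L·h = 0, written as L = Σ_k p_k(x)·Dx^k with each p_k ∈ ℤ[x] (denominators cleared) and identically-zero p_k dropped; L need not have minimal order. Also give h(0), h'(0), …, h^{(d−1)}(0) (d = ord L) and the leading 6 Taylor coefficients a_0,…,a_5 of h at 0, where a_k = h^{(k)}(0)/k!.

f: a_k = 2, 0, -4, 0, 4/3, 0, …
g: a_k = 3, 3, 15, 27, 87, 195, …
Sum ⇒ L₀ = lclm(L_f,L_g) in ℚ(x)⟨Dx⟩.
L = (-116 - 1008·x - 968·x^2 - 2688·x^3 - 640·x^4 - 1024·x^5) + (28 + 4·x - 8·x^2 - 200·x^3 - 480·x^4 - 384·x^5 - 512·x^6)·Dx + (-29 - 252·x - 242·x^2 - 672·x^3 - 160·x^4 - 256·x^5)·Dx^2 + (7 + x - 2·x^2 - 50·x^3 - 120·x^4 - 96·x^5 - 128·x^6)·Dx^3  (order 3).
h: a_k = 5, 3, 11, 27, 265/3, 195, …
ICs: h(0) = 5, h′(0) = 3, h′′(0) = 22.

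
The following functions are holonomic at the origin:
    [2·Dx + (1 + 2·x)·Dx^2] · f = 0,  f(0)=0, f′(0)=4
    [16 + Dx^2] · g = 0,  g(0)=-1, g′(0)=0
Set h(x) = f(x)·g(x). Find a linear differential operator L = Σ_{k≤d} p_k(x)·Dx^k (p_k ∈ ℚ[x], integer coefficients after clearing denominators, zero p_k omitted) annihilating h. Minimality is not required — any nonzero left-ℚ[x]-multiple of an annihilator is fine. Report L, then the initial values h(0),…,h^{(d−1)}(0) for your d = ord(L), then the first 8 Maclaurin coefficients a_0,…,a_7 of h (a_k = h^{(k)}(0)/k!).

L = (2688 + 27648·x + 93184·x^2 + 131072·x^3 + 65536·x^4) + (896 + 5888·x + 12288·x^2 + 8192·x^3)·Dx + (408 + 3712·x + 11904·x^2 + 16384·x^3 + 8192·x^4)·Dx^2 + (56 + 368·x + 768·x^2 + 512·x^3)·Dx^3 + (15 + 124·x + 380·x^2 + 512·x^3 + 256·x^4)·Dx^4  (order 4).
h: a_k = 0, -4, 4, 80/3, -24, -64/5, 0, 3328/105, …
ICs: h(0) = 0, h′(0) = -4, h′′(0) = 8, h′′′(0) = 160.

f: a_k = 0, 4, -4, 16/3, -8, 64/5, -64/3, 256/7, …
g: a_k = -1, 0, 8, 0, -32/3, 0, 256/45, 0, …
f·g: L₀ = L_f ⊗_s L_g, ord ≤ 2·2.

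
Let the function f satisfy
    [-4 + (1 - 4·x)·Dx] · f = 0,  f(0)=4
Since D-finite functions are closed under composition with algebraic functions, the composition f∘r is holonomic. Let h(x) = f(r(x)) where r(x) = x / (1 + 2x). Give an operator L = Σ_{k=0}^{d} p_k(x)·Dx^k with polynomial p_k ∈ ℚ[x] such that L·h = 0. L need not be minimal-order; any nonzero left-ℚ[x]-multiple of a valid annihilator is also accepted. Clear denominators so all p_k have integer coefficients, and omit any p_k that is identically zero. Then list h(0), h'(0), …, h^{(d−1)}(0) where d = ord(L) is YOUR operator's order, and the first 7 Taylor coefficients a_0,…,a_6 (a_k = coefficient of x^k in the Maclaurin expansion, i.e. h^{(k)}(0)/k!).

f: a_k = 4, 16, 64, 256, 1024, 4096, 16384, …
Change of var in L_f (x↦r) gives L₀.
L = 4 + (-1 + 4·x^2)·Dx  (order 1).
h: a_k = 4, 16, 32, 64, 128, 256, 512, …
ICs: h(0) = 4.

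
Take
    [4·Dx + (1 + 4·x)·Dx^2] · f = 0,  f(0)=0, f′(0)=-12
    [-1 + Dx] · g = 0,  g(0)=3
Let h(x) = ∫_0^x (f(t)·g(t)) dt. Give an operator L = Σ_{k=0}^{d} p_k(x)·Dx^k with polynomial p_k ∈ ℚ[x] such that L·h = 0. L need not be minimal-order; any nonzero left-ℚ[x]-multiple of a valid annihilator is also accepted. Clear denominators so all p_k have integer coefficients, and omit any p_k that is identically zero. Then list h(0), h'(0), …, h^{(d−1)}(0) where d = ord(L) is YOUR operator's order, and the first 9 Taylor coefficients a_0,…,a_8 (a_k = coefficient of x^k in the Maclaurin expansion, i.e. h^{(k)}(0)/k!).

f: a_k = 0, -12, 24, -64, 192, -3072/5, 2048, -49152/7, 24576, …
g: a_k = 3, 3, 3/2, 1/2, 1/8, 1/40, 1/240, 1/1680, 1/13440, …
h₀=f·g: eliminate ⇒ L₀, order ≤ 2·1.
h=∫h₀ ⇒ L = L₀·Dx.
L = (-3 + 4·x)·Dx + (2 - 8·x)·Dx^2 + (1 + 4·x)·Dx^3  (order 3).
h: a_k = 0, 0, -18, 12, -69/2, 414/5, -4509/20, 9119/14, -2205587/1120, …
ICs: h(0) = 0, h′(0) = 0, h′′(0) = -36.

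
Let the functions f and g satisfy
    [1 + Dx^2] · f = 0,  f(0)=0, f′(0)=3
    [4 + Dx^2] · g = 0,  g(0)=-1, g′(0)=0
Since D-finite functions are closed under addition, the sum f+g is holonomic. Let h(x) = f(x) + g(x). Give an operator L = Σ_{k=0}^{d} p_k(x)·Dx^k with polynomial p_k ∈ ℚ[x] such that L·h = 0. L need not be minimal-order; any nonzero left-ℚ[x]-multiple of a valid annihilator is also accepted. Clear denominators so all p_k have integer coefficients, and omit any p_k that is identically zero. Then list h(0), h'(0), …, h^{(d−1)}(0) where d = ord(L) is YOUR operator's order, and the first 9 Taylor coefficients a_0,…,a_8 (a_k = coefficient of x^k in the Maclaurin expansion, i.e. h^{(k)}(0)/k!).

f: a_k = 0, 3, 0, -1/2, 0, 1/40, 0, -1/1680, 0, …
g: a_k = -1, 0, 2, 0, -2/3, 0, 4/45, 0, -2/315, …
Sum ⇒ L₀ = lclm(L_f,L_g) in ℚ(x)⟨Dx⟩.
L = 4 + 5·Dx^2 + Dx^4  (order 4).
h: a_k = -1, 3, 2, -1/2, -2/3, 1/40, 4/45, -1/1680, -2/315, …
ICs: h(0) = -1, h′(0) = 3, h′′(0) = 4, h′′′(0) = -3.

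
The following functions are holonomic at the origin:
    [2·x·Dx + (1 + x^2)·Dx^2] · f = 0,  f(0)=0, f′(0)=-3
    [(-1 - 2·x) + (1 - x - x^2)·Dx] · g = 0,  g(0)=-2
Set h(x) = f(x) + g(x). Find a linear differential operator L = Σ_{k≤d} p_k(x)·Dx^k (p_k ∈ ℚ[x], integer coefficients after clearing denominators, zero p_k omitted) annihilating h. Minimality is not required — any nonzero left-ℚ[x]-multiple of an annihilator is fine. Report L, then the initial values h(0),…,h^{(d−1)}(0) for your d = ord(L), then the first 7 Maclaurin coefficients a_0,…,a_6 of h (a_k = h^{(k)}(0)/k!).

f: a_k = 0, -3, 0, 1, 0, -3/5, 0, …
g: a_k = -2, -2, -4, -6, -10, -16, -26, …
L₀ := lclm(L_f,L_g); ord L₀ ≤ 2+1.
L = (4 - 16·x - 64·x^2 - 72·x^3 - 66·x^4 - 6·x^6)·Dx + (-10 - 24·x - 28·x^2 - 60·x^3 - 65·x^4 - 50·x^5 - 3·x^6 - 6·x^7)·Dx^2 + (2 + 2·x + 2·x^2 - 8·x^3 - 5·x^4 - 11·x^5 - 6·x^6 - x^7 - x^8)·Dx^3  (order 3).
h: a_k = -2, -5, -4, -5, -10, -83/5, -26, …
ICs: h(0) = -2, h′(0) = -5, h′′(0) = -8.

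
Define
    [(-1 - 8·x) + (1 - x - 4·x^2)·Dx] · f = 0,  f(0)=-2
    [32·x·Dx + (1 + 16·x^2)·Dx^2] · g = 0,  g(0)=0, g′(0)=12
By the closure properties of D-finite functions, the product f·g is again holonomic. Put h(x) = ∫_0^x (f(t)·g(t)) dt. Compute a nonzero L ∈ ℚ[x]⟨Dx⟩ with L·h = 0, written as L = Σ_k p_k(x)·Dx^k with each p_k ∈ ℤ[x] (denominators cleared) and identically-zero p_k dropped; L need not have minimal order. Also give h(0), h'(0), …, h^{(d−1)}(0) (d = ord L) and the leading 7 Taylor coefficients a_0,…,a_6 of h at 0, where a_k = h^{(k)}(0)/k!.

L = (8 + 32·x + 384·x^2)·Dx + (2 - 16·x + 64·x^2 + 384·x^3)·Dx^2 + (-1 + x - 12·x^2 + 16·x^3 + 64·x^4)·Dx^3  (order 3).
h: a_k = 0, 0, -12, -8, 2, -88/5, -3212/15, …
ICs: h(0) = 0, h′(0) = 0, h′′(0) = -24.

f: a_k = -2, -2, -10, -18, -58, -130, -362, …
g: a_k = 0, 12, 0, -64, 0, 3072/5, 0, …
Sym-product of L_f,L_g gives L₀ (≤ ord 2).
h=∫h₀ ⇒ L = L₀·Dx.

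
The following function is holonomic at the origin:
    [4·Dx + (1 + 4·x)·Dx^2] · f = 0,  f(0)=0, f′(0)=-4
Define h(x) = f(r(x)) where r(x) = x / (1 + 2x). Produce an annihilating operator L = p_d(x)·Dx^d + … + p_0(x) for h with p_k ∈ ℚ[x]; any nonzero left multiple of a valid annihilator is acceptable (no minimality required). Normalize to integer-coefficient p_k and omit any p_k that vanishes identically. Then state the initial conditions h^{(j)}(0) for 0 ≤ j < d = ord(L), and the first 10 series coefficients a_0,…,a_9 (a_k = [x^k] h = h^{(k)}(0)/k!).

L = (8 + 24·x)·Dx + (1 + 8·x + 12·x^2)·Dx^2  (order 2).
h: a_k = 0, -4, 16, -208/3, 320, -7744/5, 23296/3, -279808/7, 209920, -10077184/9, …
ICs: h(0) = 0, h′(0) = -4.

f: a_k = 0, -4, 8, -64/3, 64, -1024/5, 2048/3, -16384/7, 8192, -262144/9, …
L₀ from L_f via x↦r, Dx↦r'^{-1}Dx.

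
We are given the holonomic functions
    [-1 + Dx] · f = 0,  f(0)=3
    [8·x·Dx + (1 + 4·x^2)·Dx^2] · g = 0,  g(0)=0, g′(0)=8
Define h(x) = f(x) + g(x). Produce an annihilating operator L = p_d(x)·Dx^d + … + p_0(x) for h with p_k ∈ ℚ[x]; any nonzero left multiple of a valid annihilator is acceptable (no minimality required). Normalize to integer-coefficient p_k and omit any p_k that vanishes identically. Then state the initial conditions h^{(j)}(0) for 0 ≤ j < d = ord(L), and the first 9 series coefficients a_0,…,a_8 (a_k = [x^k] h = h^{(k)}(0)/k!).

f: a_k = 3, 3, 3/2, 1/2, 1/8, 1/40, 1/240, 1/1680, 1/13440, …
g: a_k = 0, 8, 0, -32/3, 0, 128/5, 0, -512/7, 0, …
h₀=f+g: left-lcm gives L₀, ord ≤ 3.
L = (8 - 8·x - 96·x^2 - 32·x^3)·Dx + (-9 + 88·x^2 - 16·x^4)·Dx^2 + (1 + 8·x + 8·x^2 + 32·x^3 + 16·x^4)·Dx^3  (order 3).
h: a_k = 3, 11, 3/2, -61/6, 1/8, 205/8, 1/240, -122879/1680, 1/13440, …
ICs: h(0) = 3, h′(0) = 11, h′′(0) = 3.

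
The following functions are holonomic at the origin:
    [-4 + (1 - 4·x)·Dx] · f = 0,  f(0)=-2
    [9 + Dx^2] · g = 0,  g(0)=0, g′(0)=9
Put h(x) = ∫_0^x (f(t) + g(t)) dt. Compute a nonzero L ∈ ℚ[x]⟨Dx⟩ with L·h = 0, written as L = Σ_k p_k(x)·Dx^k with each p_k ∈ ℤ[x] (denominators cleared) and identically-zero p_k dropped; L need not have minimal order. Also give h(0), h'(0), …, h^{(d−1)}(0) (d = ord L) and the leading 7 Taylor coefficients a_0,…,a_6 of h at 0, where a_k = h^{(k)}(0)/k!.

f: a_k = -2, -8, -32, -128, -512, -2048, -8192, …
g: a_k = 0, 9, 0, -27/2, 0, 243/40, 0, …
L₀ := lclm(L_f,L_g); ord L₀ ≤ 1+2.
h=∫h₀ ⇒ L = L₀·Dx.
L = (3780 - 2592·x + 5184·x^2)·Dx + (-369 + 2124·x - 3888·x^2 + 5184·x^3)·Dx^2 + (420 - 288·x + 576·x^2)·Dx^3 + (-41 + 236·x - 432·x^2 + 576·x^3)·Dx^4  (order 4).
h: a_k = 0, -2, 1/2, -32/3, -283/8, -512/5, -81677/240, …
ICs: h(0) = 0, h′(0) = -2, h′′(0) = 1, h′′′(0) = -64.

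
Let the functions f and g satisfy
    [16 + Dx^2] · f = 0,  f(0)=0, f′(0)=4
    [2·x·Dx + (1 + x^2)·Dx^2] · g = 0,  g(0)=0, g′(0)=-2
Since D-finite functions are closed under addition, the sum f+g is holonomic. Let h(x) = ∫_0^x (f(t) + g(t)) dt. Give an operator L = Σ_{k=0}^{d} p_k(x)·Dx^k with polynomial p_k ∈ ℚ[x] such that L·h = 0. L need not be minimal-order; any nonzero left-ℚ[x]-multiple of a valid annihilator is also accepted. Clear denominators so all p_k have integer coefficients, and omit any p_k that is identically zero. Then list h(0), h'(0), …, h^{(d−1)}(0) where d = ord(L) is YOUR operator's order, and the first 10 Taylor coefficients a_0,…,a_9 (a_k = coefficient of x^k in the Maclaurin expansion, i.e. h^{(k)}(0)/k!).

f: a_k = 0, 4, 0, -32/3, 0, 128/15, 0, -1024/315, 0, 2048/2835, …
g: a_k = 0, -2, 0, 2/3, 0, -2/5, 0, 2/7, 0, -2/9, …
Sum ⇒ L₀ = lclm(L_f,L_g) in ℚ(x)⟨Dx⟩.
h=∫₀ˣh₀: take L = L₀·Dx.
L = (64·x + 704·x^3 + 256·x^5)·Dx^2 + (112 + 416·x^2 + 432·x^4 + 128·x^6)·Dx^3 + (4·x + 44·x^3 + 16·x^5)·Dx^4 + (7 + 26·x^2 + 27·x^4 + 8·x^6)·Dx^5  (order 5).
h: a_k = 0, 0, 1, 0, -5/2, 0, 61/45, 0, -467/1260, 0, …
ICs: h(0) = 0, h′(0) = 0, h′′(0) = 2, h′′′(0) = 0, h′′′′(0) = -60.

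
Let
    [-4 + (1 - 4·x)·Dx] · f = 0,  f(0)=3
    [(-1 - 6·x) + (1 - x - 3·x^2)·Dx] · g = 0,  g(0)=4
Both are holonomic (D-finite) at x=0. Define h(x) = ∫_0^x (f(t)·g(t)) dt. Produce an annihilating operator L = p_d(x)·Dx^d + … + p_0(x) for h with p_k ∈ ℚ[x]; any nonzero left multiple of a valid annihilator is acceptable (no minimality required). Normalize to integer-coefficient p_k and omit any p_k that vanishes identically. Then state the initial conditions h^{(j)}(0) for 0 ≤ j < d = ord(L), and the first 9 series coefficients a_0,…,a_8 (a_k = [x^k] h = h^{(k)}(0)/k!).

f: a_k = 3, 12, 48, 192, 768, 3072, 12288, 49152, 196608, …
g: a_k = 4, 4, 16, 28, 76, 160, 388, 868, 2032, …
f·g: L₀ = L_f ⊗_s L_g, ord ≤ 1·1.
h=∫h₀ ⇒ L = L₀·Dx.
L = (-5 + 2·x + 36·x^2)·Dx + (1 - 5·x + x^2 + 12·x^3)·Dx^2  (order 2).
h: a_k = 0, 12, 30, 96, 309, 5172/5, 3528, 85836/7, 86487/2, …
ICs: h(0) = 0, h′(0) = 12.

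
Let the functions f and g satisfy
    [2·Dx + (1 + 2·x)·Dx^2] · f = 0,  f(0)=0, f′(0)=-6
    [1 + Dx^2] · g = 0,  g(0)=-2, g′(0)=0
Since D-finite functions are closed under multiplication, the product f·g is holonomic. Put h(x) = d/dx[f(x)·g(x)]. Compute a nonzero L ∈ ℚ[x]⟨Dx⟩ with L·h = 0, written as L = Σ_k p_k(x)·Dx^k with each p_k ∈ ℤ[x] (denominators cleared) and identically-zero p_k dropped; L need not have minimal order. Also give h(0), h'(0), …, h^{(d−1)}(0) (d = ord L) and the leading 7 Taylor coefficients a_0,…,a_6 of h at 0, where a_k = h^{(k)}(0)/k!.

L = (-52 - 31·x - 87·x^2 - 96·x^3 - 8·x^4 + 48·x^5 + 16·x^6) + (-33 - 98·x - 80·x^2 + 80·x^4 + 32·x^5)·Dx + (-55 - 46·x - 110·x^2 - 96·x^3 + 32·x^4 + 96·x^5 + 32·x^6)·Dx^2 + (-33 - 98·x - 80·x^2 + 80·x^4 + 32·x^5)·Dx^3 + (-3 - 15·x - 23·x^2 + 40·x^4 + 48·x^5 + 16·x^6)·Dx^4  (order 4).
h: a_k = 12, -24, 30, -72, 309/2, -315, 12763/20, …
ICs: h(0) = 12, h′(0) = -24, h′′(0) = 60, h′′′(0) = -432.

f: a_k = 0, -6, 6, -8, 12, -96/5, 32, …
g: a_k = -2, 0, 1, 0, -1/12, 0, 1/360, …
Product ⇒ symmetric product L₀, ord ≤ 4.
Differentiate: ansatz ord ≤ ord L₀ ⇒ L.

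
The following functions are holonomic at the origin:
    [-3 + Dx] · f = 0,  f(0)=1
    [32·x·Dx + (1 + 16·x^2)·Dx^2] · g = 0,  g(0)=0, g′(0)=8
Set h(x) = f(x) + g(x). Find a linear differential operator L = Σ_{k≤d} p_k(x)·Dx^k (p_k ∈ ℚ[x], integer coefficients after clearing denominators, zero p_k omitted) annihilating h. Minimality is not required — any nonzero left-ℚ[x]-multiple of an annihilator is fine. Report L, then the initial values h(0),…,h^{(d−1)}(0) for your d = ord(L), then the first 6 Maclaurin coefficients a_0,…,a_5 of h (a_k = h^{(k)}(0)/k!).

L = (96 - 288·x - 4608·x^2 - 4608·x^3)·Dx + (-41 + 1248·x^2 - 2304·x^4)·Dx^2 + (3 + 32·x + 96·x^2 + 512·x^3 + 768·x^4)·Dx^3  (order 3).
h: a_k = 1, 11, 9/2, -229/6, 27/8, 3293/8, …
ICs: h(0) = 1, h′(0) = 11, h′′(0) = 9.

f: a_k = 1, 3, 9/2, 9/2, 27/8, 81/40, …
g: a_k = 0, 8, 0, -128/3, 0, 2048/5, …
h₀=f+g: left-lcm gives L₀, ord ≤ 3.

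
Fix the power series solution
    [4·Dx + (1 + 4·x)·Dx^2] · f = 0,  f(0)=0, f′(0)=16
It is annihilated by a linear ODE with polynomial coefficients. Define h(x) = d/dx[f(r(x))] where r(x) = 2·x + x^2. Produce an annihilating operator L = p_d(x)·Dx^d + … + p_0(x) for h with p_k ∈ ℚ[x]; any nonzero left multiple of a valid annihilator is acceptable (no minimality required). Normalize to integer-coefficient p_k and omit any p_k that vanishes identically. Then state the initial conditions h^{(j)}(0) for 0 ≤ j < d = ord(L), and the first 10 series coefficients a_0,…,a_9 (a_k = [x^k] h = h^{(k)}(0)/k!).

f: a_k = 0, 16, -32, 256/3, -256, 4096/5, -8192/3, 65536/7, -32768, 1048576/9, …
Substitute x→r, Dx→(1/r')Dx; clear ⇒ L₀.
h₀' ⇒ L via d/dx closure of L₀.
L = (7 + 8·x + 4·x^2) + (1 + 9·x + 12·x^2 + 4·x^3)·Dx  (order 1).
h: a_k = 32, -224, 1664, -12416, 92672, -691712, 5163008, -38537216, 287645696, -2147016704, …
ICs: h(0) = 32.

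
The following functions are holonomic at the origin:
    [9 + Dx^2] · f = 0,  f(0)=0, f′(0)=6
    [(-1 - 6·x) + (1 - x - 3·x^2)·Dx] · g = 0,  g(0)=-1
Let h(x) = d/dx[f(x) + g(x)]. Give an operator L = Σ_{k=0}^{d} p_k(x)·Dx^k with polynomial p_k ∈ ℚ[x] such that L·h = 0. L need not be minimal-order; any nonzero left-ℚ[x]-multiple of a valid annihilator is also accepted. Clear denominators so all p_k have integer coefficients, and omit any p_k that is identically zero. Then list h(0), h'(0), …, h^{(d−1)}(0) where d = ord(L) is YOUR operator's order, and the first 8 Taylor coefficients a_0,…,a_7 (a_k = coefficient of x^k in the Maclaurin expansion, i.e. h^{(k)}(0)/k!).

f: a_k = 0, 6, 0, -9, 0, 81/20, 0, -243/280, …
g: a_k = -1, -1, -4, -7, -19, -40, -97, -217, …
h₀=f+g: left-lcm gives L₀, ord ≤ 3.
Derive L from L₀ (diff closure).
L = (1584 + 7614·x + 25326·x^2 + 15390·x^3 + 26730·x^4 + 13122·x^5 + 13122·x^6) + (-153 - 819·x + 918·x^2 + 2133·x^3 + 1620·x^4 + 3645·x^5 + 5103·x^6 + 4374·x^7)·Dx + (176 + 846·x + 2814·x^2 + 1710·x^3 + 2970·x^4 + 1458·x^5 + 1458·x^6)·Dx^2 + (-17 - 91·x + 102·x^2 + 237·x^3 + 180·x^4 + 405·x^5 + 567·x^6 + 486·x^7)·Dx^3  (order 3).
h: a_k = 5, -8, -48, -76, -719/4, -582, -61003/40, -4064, …
ICs: h(0) = 5, h′(0) = -8, h′′(0) = -96.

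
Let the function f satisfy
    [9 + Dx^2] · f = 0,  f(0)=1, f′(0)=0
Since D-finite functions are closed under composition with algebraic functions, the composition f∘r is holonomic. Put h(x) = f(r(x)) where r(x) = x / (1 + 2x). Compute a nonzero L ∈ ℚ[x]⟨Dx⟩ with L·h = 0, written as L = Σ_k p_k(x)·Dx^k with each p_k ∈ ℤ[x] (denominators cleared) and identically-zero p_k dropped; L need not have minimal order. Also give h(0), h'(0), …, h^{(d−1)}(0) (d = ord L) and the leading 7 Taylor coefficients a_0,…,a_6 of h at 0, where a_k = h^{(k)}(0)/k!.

f: a_k = 1, 0, -9/2, 0, 27/8, 0, -81/80, …
L₀ from L_f via x↦r, Dx↦r'^{-1}Dx.
L = 9 + (4 + 24·x + 48·x^2 + 32·x^3)·Dx + (1 + 8·x + 24·x^2 + 32·x^3 + 16·x^4)·Dx^2  (order 2).
h: a_k = 1, 0, -9/2, 18, -405/8, 117, -18081/80, …
ICs: h(0) = 1, h′(0) = 0.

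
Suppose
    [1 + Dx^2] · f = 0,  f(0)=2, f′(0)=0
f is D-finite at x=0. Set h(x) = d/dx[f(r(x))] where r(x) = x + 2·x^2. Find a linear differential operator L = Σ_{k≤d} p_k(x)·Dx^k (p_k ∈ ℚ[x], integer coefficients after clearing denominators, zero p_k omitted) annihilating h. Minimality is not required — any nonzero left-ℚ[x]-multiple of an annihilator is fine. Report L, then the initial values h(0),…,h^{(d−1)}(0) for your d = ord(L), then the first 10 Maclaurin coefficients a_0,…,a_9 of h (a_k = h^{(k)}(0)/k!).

f: a_k = 2, 0, -1, 0, 1/12, 0, -1/360, 0, 1/20160, 0, …
L₀ from L_f via x↦r, Dx↦r'^{-1}Dx.
Differentiate: ansatz ord ≤ ord L₀ ⇒ L.
L = (49 + 16·x + 96·x^2 + 256·x^3 + 256·x^4) + (-12 - 48·x)·Dx + (1 + 8·x + 16·x^2)·Dx^2  (order 2).
h: a_k = 0, -2, -12, -47/3, 10/3, 719/60, 553/30, 23521/2520, -559/140, -1199521/181440, …
ICs: h(0) = 0, h′(0) = -2.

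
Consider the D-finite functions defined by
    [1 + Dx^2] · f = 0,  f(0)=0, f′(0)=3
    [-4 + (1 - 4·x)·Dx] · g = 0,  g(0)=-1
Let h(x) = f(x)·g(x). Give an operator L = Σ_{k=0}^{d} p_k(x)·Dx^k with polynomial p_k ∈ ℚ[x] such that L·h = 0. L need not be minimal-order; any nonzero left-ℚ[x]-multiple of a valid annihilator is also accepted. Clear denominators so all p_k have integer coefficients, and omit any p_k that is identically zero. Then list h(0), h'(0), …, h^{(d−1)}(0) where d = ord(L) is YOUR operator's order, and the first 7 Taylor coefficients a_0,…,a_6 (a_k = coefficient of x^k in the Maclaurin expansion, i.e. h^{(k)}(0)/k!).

L = (-1 + 4·x) + 8·Dx + (-1 + 4·x)·Dx^2  (order 2).
h: a_k = 0, -3, -12, -95/2, -190, -30401/40, -30401/10, …
ICs: h(0) = 0, h′(0) = -3.

f: a_k = 0, 3, 0, -1/2, 0, 1/40, 0, …
g: a_k = -1, -4, -16, -64, -256, -1024, -4096, …
f·g: L₀ = L_f ⊗_s L_g, ord ≤ 2·1.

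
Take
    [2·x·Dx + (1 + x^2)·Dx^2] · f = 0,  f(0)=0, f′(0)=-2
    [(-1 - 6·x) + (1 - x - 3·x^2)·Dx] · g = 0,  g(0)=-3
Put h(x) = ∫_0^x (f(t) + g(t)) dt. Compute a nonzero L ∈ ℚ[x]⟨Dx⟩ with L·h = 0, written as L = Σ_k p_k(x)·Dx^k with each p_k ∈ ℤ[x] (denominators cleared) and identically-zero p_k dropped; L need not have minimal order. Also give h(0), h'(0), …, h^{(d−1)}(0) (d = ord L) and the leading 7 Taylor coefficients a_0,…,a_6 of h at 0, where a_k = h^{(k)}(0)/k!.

L = (8 - 32·x - 300·x^2 - 504·x^3 - 1134·x^4 - 162·x^6)·Dx^2 + (-22 - 148·x - 184·x^2 - 576·x^3 - 441·x^4 - 918·x^5 - 27·x^6 - 162·x^7)·Dx^3 + (4 + 6·x + 18·x^2 - 60·x^3 - 85·x^4 - 75·x^5 - 126·x^6 - 9·x^7 - 27·x^8)·Dx^4  (order 4).
h: a_k = 0, -3, -5/2, -4, -61/12, -57/5, -301/15, …
ICs: h(0) = 0, h′(0) = -3, h′′(0) = -5, h′′′(0) = -24.

f: a_k = 0, -2, 0, 2/3, 0, -2/5, 0, …
g: a_k = -3, -3, -12, -21, -57, -120, -291, …
Weyl lclm of L_f,L_g ⇒ L₀ (ord ≤ 3).
h=∫₀ˣh₀: take L = L₀·Dx.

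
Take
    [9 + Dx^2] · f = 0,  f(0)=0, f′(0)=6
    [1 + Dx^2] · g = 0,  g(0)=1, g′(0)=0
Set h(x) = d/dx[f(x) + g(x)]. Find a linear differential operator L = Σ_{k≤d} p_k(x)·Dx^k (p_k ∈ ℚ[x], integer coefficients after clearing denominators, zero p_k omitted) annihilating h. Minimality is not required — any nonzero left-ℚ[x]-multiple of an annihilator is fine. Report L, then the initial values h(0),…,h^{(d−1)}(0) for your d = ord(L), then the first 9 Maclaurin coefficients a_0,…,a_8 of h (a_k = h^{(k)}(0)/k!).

L = 9 + 10·Dx^2 + Dx^4  (order 4).
h: a_k = 6, -1, -27, 1/6, 81/4, -1/120, -243/40, 1/5040, 2187/2240, …
ICs: h(0) = 6, h′(0) = -1, h′′(0) = -54, h′′′(0) = 1.

f: a_k = 0, 6, 0, -9, 0, 81/20, 0, -243/280, 0, …
g: a_k = 1, 0, -1/2, 0, 1/24, 0, -1/720, 0, 1/40320, …
h₀=f+g: left-lcm gives L₀, ord ≤ 4.
h=h₀': d/dx-closure on L₀ ⇒ L.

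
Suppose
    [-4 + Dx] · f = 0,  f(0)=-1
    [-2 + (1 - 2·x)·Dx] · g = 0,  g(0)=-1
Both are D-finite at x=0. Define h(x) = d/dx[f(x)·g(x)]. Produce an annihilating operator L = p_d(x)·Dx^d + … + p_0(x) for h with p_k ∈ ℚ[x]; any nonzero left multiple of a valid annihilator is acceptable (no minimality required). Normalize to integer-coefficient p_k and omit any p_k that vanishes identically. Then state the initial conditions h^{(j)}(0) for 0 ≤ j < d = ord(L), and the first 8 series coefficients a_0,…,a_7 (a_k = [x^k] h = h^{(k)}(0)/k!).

L = (20 - 48·x + 32·x^2) + (-3 + 10·x - 8·x^2)·Dx  (order 1).
h: a_k = 6, 40, 152, 448, 3488/3, 42368/15, 19840/3, 4765696/315, …
ICs: h(0) = 6.

f: a_k = -1, -4, -8, -32/3, -32/3, -128/15, -256/45, -1024/315, …
g: a_k = -1, -2, -4, -8, -16, -32, -64, -128, …
f·g: L₀ = L_f ⊗_s L_g, ord ≤ 1·1.
Derive L from L₀ (diff closure).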